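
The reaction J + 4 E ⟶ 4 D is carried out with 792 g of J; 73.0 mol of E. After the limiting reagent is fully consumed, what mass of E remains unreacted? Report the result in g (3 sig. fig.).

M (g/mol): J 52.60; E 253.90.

n(J) = 792.0 / 52.60 = 15.06 mol
n(E) = 73.00 mol
n/ν for J = 15.06/1 = 15.06
n/ν for E = 73.00/4 = 18.25
Smallest n/ν is J → limiting reagent.
E consumed = (4/1) × 15.06 = 60.24 mol
E remaining = 73.00 − 60.24 = 12.76 mol
mass = 12.76 × 253.90 = 3240 g

3240 g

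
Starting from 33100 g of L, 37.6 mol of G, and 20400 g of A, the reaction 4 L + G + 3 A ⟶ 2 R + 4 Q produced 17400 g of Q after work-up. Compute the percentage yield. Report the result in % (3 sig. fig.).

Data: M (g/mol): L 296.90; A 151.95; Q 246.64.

n(L) = 33100 / 296.90 = 111.5 mol
n(G) = 37.60 mol
n(A) = 20400 / 151.95 = 134.3 mol
n/ν for L = 111.5/4 = 27.88
n/ν for G = 37.60/1 = 37.60
n/ν for A = 134.3/3 = 44.77
Smallest n/ν is L → limiting reagent.
theoretical n(Q) = (4/4) × 111.5 = 111.5 mol → 27500 g
% yield = 17400 / 27500 × 100 = 63.27 %

63.3 %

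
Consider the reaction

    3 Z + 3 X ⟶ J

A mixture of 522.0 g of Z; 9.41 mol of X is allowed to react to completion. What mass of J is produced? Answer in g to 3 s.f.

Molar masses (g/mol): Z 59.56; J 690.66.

n(Z) = 522.0 / 59.56 = 8.764 mol
n(X) = 9.410 mol
n/ν → Z: 2.921, X: 3.137; Z is limiting.
n(J) = (1/3) × 8.764 = 2.921 mol
mass = 2.921 × 690.66 = 2017 g

2020 g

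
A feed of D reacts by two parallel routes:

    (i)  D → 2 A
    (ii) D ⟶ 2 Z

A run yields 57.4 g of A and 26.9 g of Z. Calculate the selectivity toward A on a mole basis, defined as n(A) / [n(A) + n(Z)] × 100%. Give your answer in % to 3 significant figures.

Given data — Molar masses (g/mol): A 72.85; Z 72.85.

68.1 %

n(A) = 57.4 / 72.85 = 0.7879 mol
n(Z) = 26.9 / 72.85 = 0.3693 mol
selectivity = 0.7879/(0.7879+0.3693) × 100 = 68.09 %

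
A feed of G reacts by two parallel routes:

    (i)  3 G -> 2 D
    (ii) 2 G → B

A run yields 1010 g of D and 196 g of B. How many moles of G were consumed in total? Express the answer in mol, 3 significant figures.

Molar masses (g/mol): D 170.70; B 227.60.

n(D) = 1010 / 170.70 = 5.917 mol
n(B) = 196 / 227.60 = 0.8612 mol
n(G) via (i) = (3/2)×5.917 = 8.876 mol
n(G) via (ii) = (2/1)×0.8612 = 1.722 mol
total n(G) = 8.876 + 1.722 = 10.60 mol

10.6 mol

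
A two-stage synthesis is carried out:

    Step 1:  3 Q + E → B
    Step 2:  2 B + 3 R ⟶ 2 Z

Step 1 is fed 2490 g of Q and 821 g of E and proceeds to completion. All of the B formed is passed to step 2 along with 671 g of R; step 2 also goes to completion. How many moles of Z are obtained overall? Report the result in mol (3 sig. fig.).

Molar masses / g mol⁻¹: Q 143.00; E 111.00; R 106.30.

Step 1:
n(Q) = 2490 / 143.00 = 17.41 mol
n(E) = 821.0 / 111.00 = 7.396 mol
n/ν → Q: 5.803, E: 7.396; Q is limiting.
n(B) produced = (1/3) × 17.41 = 5.803 mol
Step 2:
n(B) available = 5.803 mol
n(R) = 671.0 / 106.30 = 6.312 mol
n/ν → B: 2.902, R: 2.104; R is limiting.
n(Z) = (2/3) × 6.312 = 4.208 mol

4.21 mol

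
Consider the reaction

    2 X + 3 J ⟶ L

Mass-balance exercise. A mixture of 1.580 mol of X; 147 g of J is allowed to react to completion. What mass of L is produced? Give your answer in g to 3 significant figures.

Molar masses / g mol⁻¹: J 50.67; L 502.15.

397 g

n(X) = 1.580 mol
n(J) = 147.0 / 50.67 = 2.901 mol
n/ν for X = 1.580/2 = 0.7900
n/ν for J = 2.901/3 = 0.9670
Smallest n/ν is X → limiting reagent.
n(L) = (1/2) × 1.580 = 0.7900 mol
mass = 0.7900 × 502.15 = 396.7 g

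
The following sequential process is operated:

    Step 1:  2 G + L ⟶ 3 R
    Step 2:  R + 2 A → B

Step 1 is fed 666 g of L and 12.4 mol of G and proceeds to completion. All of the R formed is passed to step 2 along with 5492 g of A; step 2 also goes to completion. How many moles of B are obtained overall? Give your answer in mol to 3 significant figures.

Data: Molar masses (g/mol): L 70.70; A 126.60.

Step 1:
n(L) = 666.0 / 70.70 = 9.420 mol
n(G) = 12.40 mol
n/ν for L = 9.420/1 = 9.420
n/ν for G = 12.40/2 = 6.200
Smallest n/ν is G → limiting reagent.
n(R) produced = (3/2) × 12.40 = 18.60 mol
Step 2:
n(R) available = 18.60 mol
n(A) = 5492 / 126.60 = 43.38 mol
n/ν for R = 18.60/1 = 18.60
n/ν for A = 43.38/2 = 21.69
Smallest n/ν is R → limiting reagent.
n(B) = (1/1) × 18.60 = 18.60 mol

18.6 mol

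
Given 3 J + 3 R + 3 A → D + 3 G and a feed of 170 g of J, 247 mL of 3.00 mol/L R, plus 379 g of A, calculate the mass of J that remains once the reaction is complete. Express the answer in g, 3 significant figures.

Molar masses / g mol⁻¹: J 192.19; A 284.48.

27.6 g

n(J) = 170.0 / 192.19 = 0.8845 mol
n(R) = 3.00 × 247.0/1000 = 0.7410 mol
n(A) = 379.0 / 284.48 = 1.332 mol
n/ν for J = 0.8845/3 = 0.2948
n/ν for R = 0.7410/3 = 0.2470
n/ν for A = 1.332/3 = 0.4440
Smallest n/ν is R → limiting reagent.
J consumed = (3/3) × 0.7410 = 0.7410 mol
J remaining = 0.8845 − 0.7410 = 0.1435 mol
mass = 0.1435 × 192.19 = 27.58 g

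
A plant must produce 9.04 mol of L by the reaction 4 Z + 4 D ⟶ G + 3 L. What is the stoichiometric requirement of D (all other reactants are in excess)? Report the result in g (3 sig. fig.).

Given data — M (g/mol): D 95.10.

1150 g

n(L) = 9.040 mol
n(D) = (4/3) × 9.040 = 12.05 mol
mass = 12.05 × 95.10 = 1146 g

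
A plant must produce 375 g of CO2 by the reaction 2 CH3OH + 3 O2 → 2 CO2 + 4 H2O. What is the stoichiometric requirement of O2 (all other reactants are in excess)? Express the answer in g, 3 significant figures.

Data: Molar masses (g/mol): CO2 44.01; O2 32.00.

409 g

n(CO2) = 375 / 44.01 = 8.521 mol
n(O2) = (3/2) × 8.521 = 12.78 mol
mass = 12.78 × 32.00 = 409.0 g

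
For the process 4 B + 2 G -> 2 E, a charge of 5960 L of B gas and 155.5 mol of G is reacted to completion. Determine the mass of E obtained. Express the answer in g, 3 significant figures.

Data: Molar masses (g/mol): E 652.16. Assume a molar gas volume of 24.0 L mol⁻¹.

n(B) = 5960 / 24.0 = 248.3 mol
n(G) = 155.5 mol
n/ν for B = 248.3/4 = 62.08
n/ν for G = 155.5/2 = 77.75
Smallest n/ν is B → limiting reagent.
n(E) = (2/4) × 248.3 = 124.2 mol
mass = 124.2 × 652.16 = 81000 g

81000 g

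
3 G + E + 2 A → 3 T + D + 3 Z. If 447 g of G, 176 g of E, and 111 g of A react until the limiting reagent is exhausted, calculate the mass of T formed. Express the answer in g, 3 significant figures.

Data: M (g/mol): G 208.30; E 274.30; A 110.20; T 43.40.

65.6 g

n(G) = 447.0 / 208.30 = 2.146 mol
n(E) = 176.0 / 274.30 = 0.6416 mol
n(A) = 111.0 / 110.20 = 1.007 mol
n/ν → G: 0.7153, E: 0.6416, A: 0.5035; A is limiting.
n(T) = (3/2) × 1.007 = 1.511 mol
mass = 1.511 × 43.40 = 65.58 g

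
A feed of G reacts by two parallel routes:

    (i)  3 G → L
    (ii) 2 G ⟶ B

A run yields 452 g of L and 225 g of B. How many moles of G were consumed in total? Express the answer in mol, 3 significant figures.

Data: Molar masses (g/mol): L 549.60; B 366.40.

n(L) = 452 / 549.60 = 0.8224 mol
n(B) = 225 / 366.40 = 0.6141 mol
n(G) via (i) = (3/1)×0.8224 = 2.467 mol
n(G) via (ii) = (2/1)×0.6141 = 1.228 mol
total n(G) = 2.467 + 1.228 = 3.695 mol

3.70 mol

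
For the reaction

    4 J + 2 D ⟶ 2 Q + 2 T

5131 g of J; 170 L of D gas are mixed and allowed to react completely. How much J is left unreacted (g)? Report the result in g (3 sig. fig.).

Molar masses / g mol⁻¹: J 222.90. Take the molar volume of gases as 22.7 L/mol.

1790 g

n(J) = 5131 / 222.90 = 23.02 mol
n(D) = 170.0 / 22.7 = 7.489 mol
n/ν for J = 23.02/4 = 5.755
n/ν for D = 7.489/2 = 3.745
Smallest n/ν is D → limiting reagent.
J consumed = (4/2) × 7.489 = 14.98 mol
J remaining = 23.02 − 14.98 = 8.040 mol
mass = 8.040 × 222.90 = 1792 g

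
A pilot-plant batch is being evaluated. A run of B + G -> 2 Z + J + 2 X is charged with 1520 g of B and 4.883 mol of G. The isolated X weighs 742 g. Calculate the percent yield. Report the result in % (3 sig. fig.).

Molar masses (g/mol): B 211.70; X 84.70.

n(B) = 1520 / 211.70 = 7.180 mol
n(G) = 4.883 mol
n/ν → B: 7.180, G: 4.883; G is limiting.
theoretical n(X) = (2/1) × 4.883 = 9.766 mol → 827.2 g
% yield = 742 / 827.2 × 100 = 89.70 %

89.7 %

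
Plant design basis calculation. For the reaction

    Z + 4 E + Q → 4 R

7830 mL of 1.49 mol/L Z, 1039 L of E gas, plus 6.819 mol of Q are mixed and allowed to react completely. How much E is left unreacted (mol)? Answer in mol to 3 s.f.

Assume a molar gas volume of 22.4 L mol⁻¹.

n(Z) = 1.49 × 7830/1000 = 11.67 mol
n(E) = 1039 / 22.4 = 46.38 mol
n(Q) = 6.819 mol
n/ν for Z = 11.67/1 = 11.67
n/ν for E = 46.38/4 = 11.60
n/ν for Q = 6.819/1 = 6.819
Smallest n/ν is Q → limiting reagent.
E consumed = (4/1) × 6.819 = 27.28 mol
E remaining = 46.38 − 27.28 = 19.10 mol

19.1 mol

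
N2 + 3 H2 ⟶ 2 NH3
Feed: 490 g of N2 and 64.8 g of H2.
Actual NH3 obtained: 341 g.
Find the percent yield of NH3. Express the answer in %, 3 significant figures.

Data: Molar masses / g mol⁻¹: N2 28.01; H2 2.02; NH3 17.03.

n(N2) = 490.0 / 28.01 = 17.49 mol
n(H2) = 64.80 / 2.02 = 32.08 mol
n/ν for N2 = 17.49/1 = 17.49
n/ν for H2 = 32.08/3 = 10.69
Smallest n/ν is H2 → limiting reagent.
theoretical n(NH3) = (2/3) × 32.08 = 21.39 mol → 364.3 g
% yield = 341 / 364.3 × 100 = 93.60 %

93.6 %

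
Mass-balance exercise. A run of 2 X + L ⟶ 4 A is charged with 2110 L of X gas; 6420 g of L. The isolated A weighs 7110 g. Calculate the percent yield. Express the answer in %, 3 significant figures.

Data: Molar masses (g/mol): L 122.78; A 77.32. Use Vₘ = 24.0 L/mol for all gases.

n(X) = 2110 / 24.0 = 87.92 mol
n(L) = 6420 / 122.78 = 52.29 mol
n/ν for X = 87.92/2 = 43.96
n/ν for L = 52.29/1 = 52.29
Smallest n/ν is X → limiting reagent.
theoretical n(A) = (4/2) × 87.92 = 175.8 mol → 13590 g
% yield = 7110 / 13590 × 100 = 52.32 %

52.3 %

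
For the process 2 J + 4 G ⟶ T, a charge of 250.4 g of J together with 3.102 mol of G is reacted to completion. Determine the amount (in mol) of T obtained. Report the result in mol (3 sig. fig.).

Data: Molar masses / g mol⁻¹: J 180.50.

0.694 mol

n(J) = 250.4 / 180.50 = 1.387 mol
n(G) = 3.102 mol
n/ν for J = 1.387/2 = 0.6935
n/ν for G = 3.102/4 = 0.7755
Smallest n/ν is J → limiting reagent.
n(T) = (1/2) × 1.387 = 0.6935 mol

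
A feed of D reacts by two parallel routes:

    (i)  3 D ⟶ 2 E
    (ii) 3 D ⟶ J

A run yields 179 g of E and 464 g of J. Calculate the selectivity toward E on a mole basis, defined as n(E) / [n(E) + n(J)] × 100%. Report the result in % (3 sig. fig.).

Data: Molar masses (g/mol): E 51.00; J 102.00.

43.6 %

n(E) = 179 / 51.00 = 3.510 mol
n(J) = 464 / 102.00 = 4.549 mol
selectivity = 3.510/(3.510+4.549) × 100 = 43.55 %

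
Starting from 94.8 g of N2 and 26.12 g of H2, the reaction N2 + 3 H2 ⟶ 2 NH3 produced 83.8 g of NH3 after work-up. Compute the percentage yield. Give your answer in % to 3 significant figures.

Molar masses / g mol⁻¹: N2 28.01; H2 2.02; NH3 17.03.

n(N2) = 94.80 / 28.01 = 3.385 mol
n(H2) = 26.12 / 2.02 = 12.93 mol
n/ν → N2: 3.385, H2: 4.310; N2 is limiting.
theoretical n(NH3) = (2/1) × 3.385 = 6.770 mol → 115.3 g
% yield = 83.8 / 115.3 × 100 = 72.68 %

72.7 %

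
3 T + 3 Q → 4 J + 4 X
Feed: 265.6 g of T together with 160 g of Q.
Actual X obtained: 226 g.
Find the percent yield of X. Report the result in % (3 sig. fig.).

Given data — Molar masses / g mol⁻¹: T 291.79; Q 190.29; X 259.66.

77.6 %

n(T) = 265.6 / 291.79 = 0.9102 mol
n(Q) = 160.0 / 190.29 = 0.8408 mol
n/ν for T = 0.9102/3 = 0.3034
n/ν for Q = 0.8408/3 = 0.2803
Smallest n/ν is Q → limiting reagent.
theoretical n(X) = (4/3) × 0.8408 = 1.121 mol → 291.1 g
% yield = 226 / 291.1 × 100 = 77.64 %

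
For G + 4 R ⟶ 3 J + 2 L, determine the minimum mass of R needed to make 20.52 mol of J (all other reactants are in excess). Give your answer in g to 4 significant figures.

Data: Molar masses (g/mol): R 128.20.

n(J) = 20.52 mol
n(R) = (4/3) × 20.52 = 27.36 mol
mass = 27.36 × 128.20 = 3508 g

3508 g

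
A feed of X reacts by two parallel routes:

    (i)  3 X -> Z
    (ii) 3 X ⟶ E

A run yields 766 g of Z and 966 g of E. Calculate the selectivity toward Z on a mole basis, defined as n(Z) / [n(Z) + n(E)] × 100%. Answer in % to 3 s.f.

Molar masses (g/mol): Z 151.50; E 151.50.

n(Z) = 766 / 151.50 = 5.056 mol
n(E) = 966 / 151.50 = 6.376 mol
selectivity = 5.056/(5.056+6.376) × 100 = 44.23 %

44.2 %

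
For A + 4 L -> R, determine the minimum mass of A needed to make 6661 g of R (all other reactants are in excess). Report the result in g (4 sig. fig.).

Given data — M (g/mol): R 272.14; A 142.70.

3493 g

n(R) = 6661 / 272.14 = 24.48 mol
n(A) = (1/1) × 24.48 = 24.48 mol
mass = 24.48 × 142.70 = 3493 g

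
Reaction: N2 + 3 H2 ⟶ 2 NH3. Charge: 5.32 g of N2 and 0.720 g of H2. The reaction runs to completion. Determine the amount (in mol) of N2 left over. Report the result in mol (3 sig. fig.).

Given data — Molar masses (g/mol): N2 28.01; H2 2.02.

n(N2) = 5.320 / 28.01 = 0.1899 mol
n(H2) = 0.7200 / 2.02 = 0.3564 mol
n/ν → N2: 0.1899, H2: 0.1188; H2 is limiting.
N2 consumed = (1/3) × 0.3564 = 0.1188 mol
N2 remaining = 0.1899 − 0.1188 = 0.07110 mol

0.0711 mol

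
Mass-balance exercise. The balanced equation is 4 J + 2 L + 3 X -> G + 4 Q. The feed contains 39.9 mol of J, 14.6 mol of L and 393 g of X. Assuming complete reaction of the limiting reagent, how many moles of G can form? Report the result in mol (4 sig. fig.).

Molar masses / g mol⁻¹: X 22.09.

n(J) = 39.90 mol
n(L) = 14.60 mol
n(X) = 393.0 / 22.09 = 17.79 mol
n/ν → J: 9.975, L: 7.300, X: 5.930; X is limiting.
n(G) = (1/3) × 17.79 = 5.930 mol

5.930 mol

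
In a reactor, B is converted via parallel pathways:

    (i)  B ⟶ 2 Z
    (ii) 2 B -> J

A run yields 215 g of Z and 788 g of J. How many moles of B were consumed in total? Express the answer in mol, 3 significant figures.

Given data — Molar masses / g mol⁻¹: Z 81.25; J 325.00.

n(Z) = 215 / 81.25 = 2.646 mol
n(J) = 788 / 325.00 = 2.425 mol
n(B) via (i) = (1/2)×2.646 = 1.323 mol
n(B) via (ii) = (2/1)×2.425 = 4.850 mol
total n(B) = 1.323 + 4.850 = 6.173 mol

6.17 mol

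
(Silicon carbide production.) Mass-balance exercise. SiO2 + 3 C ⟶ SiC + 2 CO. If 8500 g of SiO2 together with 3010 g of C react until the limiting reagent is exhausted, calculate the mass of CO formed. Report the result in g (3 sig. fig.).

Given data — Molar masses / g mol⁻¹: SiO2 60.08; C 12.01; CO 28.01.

4680 g

n(SiO2) = 8500 / 60.08 = 141.5 mol
n(C) = 3010 / 12.01 = 250.6 mol
n/ν for SiO2 = 141.5/1 = 141.5
n/ν for C = 250.6/3 = 83.53
Smallest n/ν is C → limiting reagent.
n(CO) = (2/3) × 250.6 = 167.1 mol
mass = 167.1 × 28.01 = 4680 g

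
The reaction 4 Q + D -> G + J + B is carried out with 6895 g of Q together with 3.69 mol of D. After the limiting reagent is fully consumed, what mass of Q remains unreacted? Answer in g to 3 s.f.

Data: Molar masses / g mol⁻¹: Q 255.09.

n(Q) = 6895 / 255.09 = 27.03 mol
n(D) = 3.690 mol
n/ν → Q: 6.758, D: 3.690; D is limiting.
Q consumed = (4/1) × 3.690 = 14.76 mol
Q remaining = 27.03 − 14.76 = 12.27 mol
mass = 12.27 × 255.09 = 3130 g

3130 g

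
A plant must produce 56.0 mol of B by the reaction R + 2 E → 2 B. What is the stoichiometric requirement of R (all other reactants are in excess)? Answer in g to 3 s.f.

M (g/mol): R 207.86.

5820 g

n(B) = 56.00 mol
n(R) = (1/2) × 56.00 = 28.00 mol
mass = 28.00 × 207.86 = 5820 g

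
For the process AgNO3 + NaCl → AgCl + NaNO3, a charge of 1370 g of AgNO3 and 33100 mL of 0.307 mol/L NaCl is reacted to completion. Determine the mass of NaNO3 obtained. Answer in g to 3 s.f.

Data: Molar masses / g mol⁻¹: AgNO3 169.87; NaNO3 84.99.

n(AgNO3) = 1370 / 169.87 = 8.065 mol
n(NaCl) = 0.307 × 33100/1000 = 10.16 mol
n/ν for AgNO3 = 8.065/1 = 8.065
n/ν for NaCl = 10.16/1 = 10.16
Smallest n/ν is AgNO3 → limiting reagent.
n(NaNO3) = (1/1) × 8.065 = 8.065 mol
mass = 8.065 × 84.99 = 685.4 g

685 g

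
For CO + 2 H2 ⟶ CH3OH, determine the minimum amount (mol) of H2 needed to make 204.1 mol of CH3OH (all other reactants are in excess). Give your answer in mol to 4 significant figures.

n(CH3OH) = 204.1 mol
n(H2) = (2/1) × 204.1 = 408.2 mol

408.2 mol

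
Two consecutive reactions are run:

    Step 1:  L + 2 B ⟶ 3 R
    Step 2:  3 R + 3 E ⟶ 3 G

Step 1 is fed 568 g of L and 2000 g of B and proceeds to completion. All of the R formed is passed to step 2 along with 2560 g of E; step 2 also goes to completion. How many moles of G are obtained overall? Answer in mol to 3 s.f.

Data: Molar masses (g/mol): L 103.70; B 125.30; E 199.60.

12.8 mol

Step 1:
n(L) = 568.0 / 103.70 = 5.477 mol
n(B) = 2000 / 125.30 = 15.96 mol
n/ν → L: 5.477, B: 7.980; L is limiting.
n(R) produced = (3/1) × 5.477 = 16.43 mol
Step 2:
n(R) available = 16.43 mol
n(E) = 2560 / 199.60 = 12.83 mol
n/ν → R: 5.477, E: 4.277; E is limiting.
n(G) = (3/3) × 12.83 = 12.83 mol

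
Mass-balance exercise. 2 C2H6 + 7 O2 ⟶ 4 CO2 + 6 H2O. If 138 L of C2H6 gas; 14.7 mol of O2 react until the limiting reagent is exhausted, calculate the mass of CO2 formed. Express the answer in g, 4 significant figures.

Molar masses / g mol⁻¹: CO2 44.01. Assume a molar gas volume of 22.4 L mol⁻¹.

369.7 g

n(C2H6) = 138.0 / 22.4 = 6.161 mol
n(O2) = 14.70 mol
n/ν for C2H6 = 6.161/2 = 3.081
n/ν for O2 = 14.70/7 = 2.100
Smallest n/ν is O2 → limiting reagent.
n(CO2) = (4/7) × 14.70 = 8.400 mol
mass = 8.400 × 44.01 = 369.7 g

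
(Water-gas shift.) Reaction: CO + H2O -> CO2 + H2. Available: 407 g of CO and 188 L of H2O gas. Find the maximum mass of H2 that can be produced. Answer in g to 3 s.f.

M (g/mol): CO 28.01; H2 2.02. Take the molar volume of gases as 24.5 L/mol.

15.5 g

n(CO) = 407.0 / 28.01 = 14.53 mol
n(H2O) = 188.0 / 24.5 = 7.673 mol
n/ν for CO = 14.53/1 = 14.53
n/ν for H2O = 7.673/1 = 7.673
Smallest n/ν is H2O → limiting reagent.
n(H2) = (1/1) × 7.673 = 7.673 mol
mass = 7.673 × 2.02 = 15.50 g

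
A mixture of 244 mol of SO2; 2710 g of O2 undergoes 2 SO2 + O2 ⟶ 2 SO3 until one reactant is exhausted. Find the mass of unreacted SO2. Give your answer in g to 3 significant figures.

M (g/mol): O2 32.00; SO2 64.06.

4780 g

n(SO2) = 244.0 mol
n(O2) = 2710 / 32.00 = 84.69 mol
n/ν for SO2 = 244.0/2 = 122.0
n/ν for O2 = 84.69/1 = 84.69
Smallest n/ν is O2 → limiting reagent.
SO2 consumed = (2/1) × 84.69 = 169.4 mol
SO2 remaining = 244.0 − 169.4 = 74.60 mol
mass = 74.60 × 64.06 = 4779 g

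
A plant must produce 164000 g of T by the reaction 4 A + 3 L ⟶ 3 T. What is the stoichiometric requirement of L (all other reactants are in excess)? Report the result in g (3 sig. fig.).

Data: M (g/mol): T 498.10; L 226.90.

74700 g

n(T) = 164000 / 498.10 = 329.3 mol
n(L) = (3/3) × 329.3 = 329.3 mol
mass = 329.3 × 226.90 = 74720 g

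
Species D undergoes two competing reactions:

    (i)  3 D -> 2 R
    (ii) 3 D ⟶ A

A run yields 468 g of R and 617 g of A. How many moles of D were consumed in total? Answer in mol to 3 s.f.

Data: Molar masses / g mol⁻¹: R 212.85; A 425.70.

7.65 mol

n(R) = 468 / 212.85 = 2.199 mol
n(A) = 617 / 425.70 = 1.449 mol
n(D) via (i) = (3/2)×2.199 = 3.299 mol
n(D) via (ii) = (3/1)×1.449 = 4.347 mol
total n(D) = 3.299 + 4.347 = 7.646 mol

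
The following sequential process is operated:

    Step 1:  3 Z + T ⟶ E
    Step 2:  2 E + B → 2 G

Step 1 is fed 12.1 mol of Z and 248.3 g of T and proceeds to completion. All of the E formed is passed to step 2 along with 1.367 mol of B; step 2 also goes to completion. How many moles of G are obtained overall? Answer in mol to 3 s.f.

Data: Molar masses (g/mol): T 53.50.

2.73 mol

Step 1:
n(Z) = 12.10 mol
n(T) = 248.3 / 53.50 = 4.641 mol
n/ν for Z = 12.10/3 = 4.033
n/ν for T = 4.641/1 = 4.641
Smallest n/ν is Z → limiting reagent.
n(E) produced = (1/3) × 12.10 = 4.033 mol
Step 2:
n(E) available = 4.033 mol
n(B) = 1.367 mol
n/ν for E = 4.033/2 = 2.017
n/ν for B = 1.367/1 = 1.367
Smallest n/ν is B → limiting reagent.
n(G) = (2/1) × 1.367 = 2.734 mol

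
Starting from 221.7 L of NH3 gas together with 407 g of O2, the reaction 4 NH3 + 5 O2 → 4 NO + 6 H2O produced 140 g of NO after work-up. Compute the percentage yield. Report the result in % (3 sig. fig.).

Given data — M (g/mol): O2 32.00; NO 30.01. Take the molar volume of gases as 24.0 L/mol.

50.5 %

n(NH3) = 221.7 / 24.0 = 9.238 mol
n(O2) = 407.0 / 32.00 = 12.72 mol
n/ν → NH3: 2.310, O2: 2.544; NH3 is limiting.
theoretical n(NO) = (4/4) × 9.238 = 9.238 mol → 277.2 g
% yield = 140 / 277.2 × 100 = 50.51 %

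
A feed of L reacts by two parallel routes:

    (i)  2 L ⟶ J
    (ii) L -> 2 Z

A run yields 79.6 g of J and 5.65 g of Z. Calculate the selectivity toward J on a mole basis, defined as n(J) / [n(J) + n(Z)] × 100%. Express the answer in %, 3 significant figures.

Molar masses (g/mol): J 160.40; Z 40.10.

n(J) = 79.6 / 160.40 = 0.4963 mol
n(Z) = 5.65 / 40.10 = 0.1409 mol
selectivity = 0.4963/(0.4963+0.1409) × 100 = 77.89 %

77.9 %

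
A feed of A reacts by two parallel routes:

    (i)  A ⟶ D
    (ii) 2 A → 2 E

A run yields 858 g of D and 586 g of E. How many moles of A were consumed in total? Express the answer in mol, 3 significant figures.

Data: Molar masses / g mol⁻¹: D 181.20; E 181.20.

n(D) = 858 / 181.20 = 4.735 mol
n(E) = 586 / 181.20 = 3.234 mol
n(A) via (i) = (1/1)×4.735 = 4.735 mol
n(A) via (ii) = (2/2)×3.234 = 3.234 mol
total n(A) = 4.735 + 3.234 = 7.969 mol

7.97 mol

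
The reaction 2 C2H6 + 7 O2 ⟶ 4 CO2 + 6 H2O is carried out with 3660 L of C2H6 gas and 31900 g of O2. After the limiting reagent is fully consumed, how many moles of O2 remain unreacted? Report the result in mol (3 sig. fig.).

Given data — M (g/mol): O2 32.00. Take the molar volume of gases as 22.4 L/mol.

425 mol

n(C2H6) = 3660 / 22.4 = 163.4 mol
n(O2) = 31900 / 32.00 = 996.9 mol
n/ν for C2H6 = 163.4/2 = 81.70
n/ν for O2 = 996.9/7 = 142.4
Smallest n/ν is C2H6 → limiting reagent.
O2 consumed = (7/2) × 163.4 = 571.9 mol
O2 remaining = 996.9 − 571.9 = 425.0 mol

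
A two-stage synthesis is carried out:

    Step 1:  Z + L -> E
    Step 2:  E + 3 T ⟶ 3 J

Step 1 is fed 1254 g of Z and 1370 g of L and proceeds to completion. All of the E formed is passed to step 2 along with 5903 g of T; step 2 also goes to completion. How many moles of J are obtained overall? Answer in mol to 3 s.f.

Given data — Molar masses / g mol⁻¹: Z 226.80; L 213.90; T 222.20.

Step 1:
n(Z) = 1254 / 226.80 = 5.529 mol
n(L) = 1370 / 213.90 = 6.405 mol
n/ν for Z = 5.529/1 = 5.529
n/ν for L = 6.405/1 = 6.405
Smallest n/ν is Z → limiting reagent.
n(E) produced = (1/1) × 5.529 = 5.529 mol
Step 2:
n(E) available = 5.529 mol
n(T) = 5903 / 222.20 = 26.57 mol
n/ν for E = 5.529/1 = 5.529
n/ν for T = 26.57/3 = 8.857
Smallest n/ν is E → limiting reagent.
n(J) = (3/1) × 5.529 = 16.59 mol

16.6 mol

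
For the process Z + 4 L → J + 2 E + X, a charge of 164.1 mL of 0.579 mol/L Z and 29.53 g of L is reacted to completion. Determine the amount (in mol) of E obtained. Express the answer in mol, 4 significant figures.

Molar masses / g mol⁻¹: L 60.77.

0.1900 mol

n(Z) = 0.579 × 164.1/1000 = 0.09501 mol
n(L) = 29.53 / 60.77 = 0.4859 mol
n/ν → Z: 0.09501, L: 0.1215; Z is limiting.
n(E) = (2/1) × 0.09501 = 0.1900 mol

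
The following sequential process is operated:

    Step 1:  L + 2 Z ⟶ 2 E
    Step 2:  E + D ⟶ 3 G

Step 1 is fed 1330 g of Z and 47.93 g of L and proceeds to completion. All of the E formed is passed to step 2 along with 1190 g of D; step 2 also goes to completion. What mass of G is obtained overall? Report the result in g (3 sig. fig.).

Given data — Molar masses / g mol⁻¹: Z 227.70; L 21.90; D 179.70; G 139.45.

Step 1:
n(Z) = 1330 / 227.70 = 5.841 mol
n(L) = 47.93 / 21.90 = 2.189 mol
n/ν for Z = 5.841/2 = 2.921
n/ν for L = 2.189/1 = 2.189
Smallest n/ν is L → limiting reagent.
n(E) produced = (2/1) × 2.189 = 4.378 mol
Step 2:
n(E) available = 4.378 mol
n(D) = 1190 / 179.70 = 6.622 mol
n/ν for E = 4.378/1 = 4.378
n/ν for D = 6.622/1 = 6.622
Smallest n/ν is E → limiting reagent.
n(G) = (3/1) × 4.378 = 13.13 mol
mass = 13.13 × 139.45 = 1831 g

1830 g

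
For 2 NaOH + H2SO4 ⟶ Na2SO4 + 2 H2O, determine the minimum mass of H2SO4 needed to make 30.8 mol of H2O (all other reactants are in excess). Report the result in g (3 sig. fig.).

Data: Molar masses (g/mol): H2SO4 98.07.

1510 g

n(H2O) = 30.80 mol
n(H2SO4) = (1/2) × 30.80 = 15.40 mol
mass = 15.40 × 98.07 = 1510 g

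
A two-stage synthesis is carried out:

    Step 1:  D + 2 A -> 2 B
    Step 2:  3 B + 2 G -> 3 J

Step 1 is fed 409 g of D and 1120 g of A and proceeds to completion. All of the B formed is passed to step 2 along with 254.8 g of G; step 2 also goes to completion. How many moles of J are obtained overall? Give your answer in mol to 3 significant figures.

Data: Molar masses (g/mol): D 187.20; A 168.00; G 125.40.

3.05 mol

Step 1:
n(D) = 409.0 / 187.20 = 2.185 mol
n(A) = 1120 / 168.00 = 6.667 mol
n/ν for D = 2.185/1 = 2.185
n/ν for A = 6.667/2 = 3.334
Smallest n/ν is D → limiting reagent.
n(B) produced = (2/1) × 2.185 = 4.370 mol
Step 2:
n(B) available = 4.370 mol
n(G) = 254.8 / 125.40 = 2.032 mol
n/ν for B = 4.370/3 = 1.457
n/ν for G = 2.032/2 = 1.016
Smallest n/ν is G → limiting reagent.
n(J) = (3/2) × 2.032 = 3.048 mol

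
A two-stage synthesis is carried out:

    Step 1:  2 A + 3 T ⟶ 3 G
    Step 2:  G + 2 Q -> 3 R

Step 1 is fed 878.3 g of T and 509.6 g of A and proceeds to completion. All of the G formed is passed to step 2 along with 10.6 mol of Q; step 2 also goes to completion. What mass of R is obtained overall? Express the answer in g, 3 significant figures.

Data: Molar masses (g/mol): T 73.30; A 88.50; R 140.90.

Step 1:
n(T) = 878.3 / 73.30 = 11.98 mol
n(A) = 509.6 / 88.50 = 5.758 mol
n/ν → T: 3.993, A: 2.879; A is limiting.
n(G) produced = (3/2) × 5.758 = 8.637 mol
Step 2:
n(G) available = 8.637 mol
n(Q) = 10.60 mol
n/ν → G: 8.637, Q: 5.300; Q is limiting.
n(R) = (3/2) × 10.60 = 15.90 mol
mass = 15.90 × 140.90 = 2240 g

2240 g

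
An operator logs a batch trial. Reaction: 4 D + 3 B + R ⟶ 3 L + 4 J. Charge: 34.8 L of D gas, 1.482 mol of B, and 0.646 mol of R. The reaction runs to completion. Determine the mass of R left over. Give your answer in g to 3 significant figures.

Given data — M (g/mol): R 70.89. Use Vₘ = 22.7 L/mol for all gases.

18.6 g

n(D) = 34.80 / 22.7 = 1.533 mol
n(B) = 1.482 mol
n(R) = 0.6460 mol
n/ν → D: 0.3833, B: 0.4940, R: 0.6460; D is limiting.
R consumed = (1/4) × 1.533 = 0.3833 mol
R remaining = 0.6460 − 0.3833 = 0.2627 mol
mass = 0.2627 × 70.89 = 18.62 g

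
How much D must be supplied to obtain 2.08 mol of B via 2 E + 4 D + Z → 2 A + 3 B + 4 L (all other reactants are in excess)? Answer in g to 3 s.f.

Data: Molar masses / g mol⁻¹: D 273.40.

758 g

n(B) = 2.080 mol
n(D) = (4/3) × 2.080 = 2.773 mol
mass = 2.773 × 273.40 = 758.1 g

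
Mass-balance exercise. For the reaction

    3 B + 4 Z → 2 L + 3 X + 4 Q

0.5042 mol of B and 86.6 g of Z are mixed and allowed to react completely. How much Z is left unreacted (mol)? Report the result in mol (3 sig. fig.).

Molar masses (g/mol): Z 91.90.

0.270 mol

n(B) = 0.5042 mol
n(Z) = 86.60 / 91.90 = 0.9423 mol
n/ν → B: 0.1681, Z: 0.2356; B is limiting.
Z consumed = (4/3) × 0.5042 = 0.6723 mol
Z remaining = 0.9423 − 0.6723 = 0.2700 mol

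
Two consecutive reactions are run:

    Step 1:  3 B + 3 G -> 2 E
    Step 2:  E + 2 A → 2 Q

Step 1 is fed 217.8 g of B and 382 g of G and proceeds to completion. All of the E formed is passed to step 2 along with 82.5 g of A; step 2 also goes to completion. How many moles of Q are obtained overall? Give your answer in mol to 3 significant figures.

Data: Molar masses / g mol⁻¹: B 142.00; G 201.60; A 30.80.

2.05 mol

Step 1:
n(B) = 217.8 / 142.00 = 1.534 mol
n(G) = 382.0 / 201.60 = 1.895 mol
n/ν → B: 0.5113, G: 0.6317; B is limiting.
n(E) produced = (2/3) × 1.534 = 1.023 mol
Step 2:
n(E) available = 1.023 mol
n(A) = 82.50 / 30.80 = 2.679 mol
n/ν → E: 1.023, A: 1.340; E is limiting.
n(Q) = (2/1) × 1.023 = 2.046 mol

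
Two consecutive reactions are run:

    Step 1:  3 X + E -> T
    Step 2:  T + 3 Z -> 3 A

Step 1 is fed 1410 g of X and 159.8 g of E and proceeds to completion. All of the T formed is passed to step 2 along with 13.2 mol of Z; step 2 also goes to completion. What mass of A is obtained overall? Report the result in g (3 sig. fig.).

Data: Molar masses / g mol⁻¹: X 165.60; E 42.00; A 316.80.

2700 g

Step 1:
n(X) = 1410 / 165.60 = 8.514 mol
n(E) = 159.8 / 42.00 = 3.805 mol
n/ν for X = 8.514/3 = 2.838
n/ν for E = 3.805/1 = 3.805
Smallest n/ν is X → limiting reagent.
n(T) produced = (1/3) × 8.514 = 2.838 mol
Step 2:
n(T) available = 2.838 mol
n(Z) = 13.20 mol
n/ν for T = 2.838/1 = 2.838
n/ν for Z = 13.20/3 = 4.400
Smallest n/ν is T → limiting reagent.
n(A) = (3/1) × 2.838 = 8.514 mol
mass = 8.514 × 316.80 = 2697 g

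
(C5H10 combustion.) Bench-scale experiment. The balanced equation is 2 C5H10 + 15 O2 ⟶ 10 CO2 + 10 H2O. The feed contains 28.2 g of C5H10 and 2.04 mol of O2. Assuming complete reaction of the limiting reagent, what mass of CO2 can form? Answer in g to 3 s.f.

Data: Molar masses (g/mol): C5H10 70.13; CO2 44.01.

n(C5H10) = 28.20 / 70.13 = 0.4021 mol
n(O2) = 2.040 mol
n/ν for C5H10 = 0.4021/2 = 0.2011
n/ν for O2 = 2.040/15 = 0.1360
Smallest n/ν is O2 → limiting reagent.
n(CO2) = (10/15) × 2.040 = 1.360 mol
mass = 1.360 × 44.01 = 59.85 g

59.9 g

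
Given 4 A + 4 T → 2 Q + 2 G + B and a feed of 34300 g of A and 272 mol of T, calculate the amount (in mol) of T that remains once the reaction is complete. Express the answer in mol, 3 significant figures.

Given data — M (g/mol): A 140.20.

n(A) = 34300 / 140.20 = 244.7 mol
n(T) = 272.0 mol
n/ν for A = 244.7/4 = 61.18
n/ν for T = 272.0/4 = 68.00
Smallest n/ν is A → limiting reagent.
T consumed = (4/4) × 244.7 = 244.7 mol
T remaining = 272.0 − 244.7 = 27.30 mol

27.3 mol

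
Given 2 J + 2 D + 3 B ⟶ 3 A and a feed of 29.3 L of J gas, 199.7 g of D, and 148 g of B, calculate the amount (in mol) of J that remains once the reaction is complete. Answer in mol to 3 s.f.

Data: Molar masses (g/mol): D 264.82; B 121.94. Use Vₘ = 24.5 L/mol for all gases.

n(J) = 29.30 / 24.5 = 1.196 mol
n(D) = 199.7 / 264.82 = 0.7541 mol
n(B) = 148.0 / 121.94 = 1.214 mol
n/ν for J = 1.196/2 = 0.5980
n/ν for D = 0.7541/2 = 0.3771
n/ν for B = 1.214/3 = 0.4047
Smallest n/ν is D → limiting reagent.
J consumed = (2/2) × 0.7541 = 0.7541 mol
J remaining = 1.196 − 0.7541 = 0.4419 mol

0.442 mol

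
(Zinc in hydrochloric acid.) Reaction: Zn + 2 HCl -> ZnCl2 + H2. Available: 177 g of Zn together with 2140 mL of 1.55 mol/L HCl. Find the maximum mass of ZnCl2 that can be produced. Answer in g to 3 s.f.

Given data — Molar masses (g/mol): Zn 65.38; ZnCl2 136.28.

226 g

n(Zn) = 177.0 / 65.38 = 2.707 mol
n(HCl) = 1.55 × 2140/1000 = 3.317 mol
n/ν for Zn = 2.707/1 = 2.707
n/ν for HCl = 3.317/2 = 1.659
Smallest n/ν is HCl → limiting reagent.
n(ZnCl2) = (1/2) × 3.317 = 1.659 mol
mass = 1.659 × 136.28 = 226.1 g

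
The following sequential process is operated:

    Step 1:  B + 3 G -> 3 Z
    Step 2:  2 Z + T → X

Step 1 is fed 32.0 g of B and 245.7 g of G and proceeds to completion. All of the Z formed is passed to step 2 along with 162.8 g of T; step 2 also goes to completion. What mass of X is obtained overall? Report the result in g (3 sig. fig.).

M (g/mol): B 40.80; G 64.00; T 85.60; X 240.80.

Step 1:
n(B) = 32.00 / 40.80 = 0.7843 mol
n(G) = 245.7 / 64.00 = 3.839 mol
n/ν → B: 0.7843, G: 1.280; B is limiting.
n(Z) produced = (3/1) × 0.7843 = 2.353 mol
Step 2:
n(Z) available = 2.353 mol
n(T) = 162.8 / 85.60 = 1.902 mol
n/ν → Z: 1.177, T: 1.902; Z is limiting.
n(X) = (1/2) × 2.353 = 1.177 mol
mass = 1.177 × 240.80 = 283.4 g

283 g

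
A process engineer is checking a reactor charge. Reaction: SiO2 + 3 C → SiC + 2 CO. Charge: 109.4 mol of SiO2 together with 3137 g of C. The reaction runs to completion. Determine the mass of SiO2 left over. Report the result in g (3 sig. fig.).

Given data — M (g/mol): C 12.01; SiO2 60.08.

n(SiO2) = 109.4 mol
n(C) = 3137 / 12.01 = 261.2 mol
n/ν for SiO2 = 109.4/1 = 109.4
n/ν for C = 261.2/3 = 87.07
Smallest n/ν is C → limiting reagent.
SiO2 consumed = (1/3) × 261.2 = 87.07 mol
SiO2 remaining = 109.4 − 87.07 = 22.33 mol
mass = 22.33 × 60.08 = 1342 g

1340 g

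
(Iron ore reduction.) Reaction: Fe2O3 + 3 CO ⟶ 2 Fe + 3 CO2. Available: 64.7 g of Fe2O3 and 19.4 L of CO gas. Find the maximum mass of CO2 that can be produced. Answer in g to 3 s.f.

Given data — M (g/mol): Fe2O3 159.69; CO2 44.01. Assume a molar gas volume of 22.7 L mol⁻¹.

n(Fe2O3) = 64.70 / 159.69 = 0.4052 mol
n(CO) = 19.40 / 22.7 = 0.8546 mol
n/ν → Fe2O3: 0.4052, CO: 0.2849; CO is limiting.
n(CO2) = (3/3) × 0.8546 = 0.8546 mol
mass = 0.8546 × 44.01 = 37.61 g

37.6 g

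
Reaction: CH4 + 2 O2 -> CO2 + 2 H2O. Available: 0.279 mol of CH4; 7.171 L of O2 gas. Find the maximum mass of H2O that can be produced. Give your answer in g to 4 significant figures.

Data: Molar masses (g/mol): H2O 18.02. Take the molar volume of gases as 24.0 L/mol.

5.384 g

n(CH4) = 0.2790 mol
n(O2) = 7.171 / 24.0 = 0.2988 mol
n/ν for CH4 = 0.2790/1 = 0.2790
n/ν for O2 = 0.2988/2 = 0.1494
Smallest n/ν is O2 → limiting reagent.
n(H2O) = (2/2) × 0.2988 = 0.2988 mol
mass = 0.2988 × 18.02 = 5.384 g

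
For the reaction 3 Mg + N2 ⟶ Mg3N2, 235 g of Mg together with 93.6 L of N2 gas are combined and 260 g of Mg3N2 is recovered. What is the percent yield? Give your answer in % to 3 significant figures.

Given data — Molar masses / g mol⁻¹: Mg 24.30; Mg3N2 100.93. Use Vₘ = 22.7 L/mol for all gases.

79.9 %

n(Mg) = 235.0 / 24.30 = 9.671 mol
n(N2) = 93.60 / 22.7 = 4.123 mol
n/ν for Mg = 9.671/3 = 3.224
n/ν for N2 = 4.123/1 = 4.123
Smallest n/ν is Mg → limiting reagent.
theoretical n(Mg3N2) = (1/3) × 9.671 = 3.224 mol → 325.4 g
% yield = 260 / 325.4 × 100 = 79.90 %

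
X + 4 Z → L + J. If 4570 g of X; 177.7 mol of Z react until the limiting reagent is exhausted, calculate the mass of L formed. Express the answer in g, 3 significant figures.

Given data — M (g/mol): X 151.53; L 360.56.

n(X) = 4570 / 151.53 = 30.16 mol
n(Z) = 177.7 mol
n/ν for X = 30.16/1 = 30.16
n/ν for Z = 177.7/4 = 44.43
Smallest n/ν is X → limiting reagent.
n(L) = (1/1) × 30.16 = 30.16 mol
mass = 30.16 × 360.56 = 10870 g

10900 g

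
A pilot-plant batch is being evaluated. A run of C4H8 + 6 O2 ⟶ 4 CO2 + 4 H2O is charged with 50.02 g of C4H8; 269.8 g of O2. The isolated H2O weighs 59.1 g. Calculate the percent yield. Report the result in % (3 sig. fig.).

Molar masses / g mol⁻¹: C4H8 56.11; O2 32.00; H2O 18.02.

n(C4H8) = 50.02 / 56.11 = 0.8915 mol
n(O2) = 269.8 / 32.00 = 8.431 mol
n/ν for C4H8 = 0.8915/1 = 0.8915
n/ν for O2 = 8.431/6 = 1.405
Smallest n/ν is C4H8 → limiting reagent.
theoretical n(H2O) = (4/1) × 0.8915 = 3.566 mol → 64.26 g
% yield = 59.1 / 64.26 × 100 = 91.97 %

92.0 %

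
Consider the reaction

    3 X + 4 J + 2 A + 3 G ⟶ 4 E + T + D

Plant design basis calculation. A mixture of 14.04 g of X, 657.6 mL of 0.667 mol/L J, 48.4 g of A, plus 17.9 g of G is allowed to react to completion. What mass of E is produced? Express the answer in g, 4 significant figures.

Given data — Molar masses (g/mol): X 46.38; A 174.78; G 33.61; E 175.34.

70.77 g

n(X) = 14.04 / 46.38 = 0.3027 mol
n(J) = 0.667 × 657.6/1000 = 0.4386 mol
n(A) = 48.40 / 174.78 = 0.2769 mol
n(G) = 17.90 / 33.61 = 0.5326 mol
n/ν for X = 0.3027/3 = 0.1009
n/ν for J = 0.4386/4 = 0.1097
n/ν for A = 0.2769/2 = 0.1385
n/ν for G = 0.5326/3 = 0.1775
Smallest n/ν is X → limiting reagent.
n(E) = (4/3) × 0.3027 = 0.4036 mol
mass = 0.4036 × 175.34 = 70.77 g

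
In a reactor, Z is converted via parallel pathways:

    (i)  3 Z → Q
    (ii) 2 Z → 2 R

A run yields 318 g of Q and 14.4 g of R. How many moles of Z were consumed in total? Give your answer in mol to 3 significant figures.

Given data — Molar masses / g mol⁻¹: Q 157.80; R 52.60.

6.32 mol

n(Q) = 318 / 157.80 = 2.015 mol
n(R) = 14.4 / 52.60 = 0.2738 mol
n(Z) via (i) = (3/1)×2.015 = 6.045 mol
n(Z) via (ii) = (2/2)×0.2738 = 0.2738 mol
total n(Z) = 6.045 + 0.2738 = 6.319 mol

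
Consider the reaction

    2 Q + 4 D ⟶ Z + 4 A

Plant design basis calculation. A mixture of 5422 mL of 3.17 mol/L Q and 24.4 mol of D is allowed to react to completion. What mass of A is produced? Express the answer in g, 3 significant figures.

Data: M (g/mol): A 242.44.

n(Q) = 3.17 × 5422/1000 = 17.19 mol
n(D) = 24.40 mol
n/ν → Q: 8.595, D: 6.100; D is limiting.
n(A) = (4/4) × 24.40 = 24.40 mol
mass = 24.40 × 242.44 = 5916 g

5920 g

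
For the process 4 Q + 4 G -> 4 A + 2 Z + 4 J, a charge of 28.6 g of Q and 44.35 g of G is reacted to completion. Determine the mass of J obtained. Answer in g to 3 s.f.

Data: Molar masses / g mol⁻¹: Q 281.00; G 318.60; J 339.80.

34.6 g

n(Q) = 28.60 / 281.00 = 0.1018 mol
n(G) = 44.35 / 318.60 = 0.1392 mol
n/ν for Q = 0.1018/4 = 0.02545
n/ν for G = 0.1392/4 = 0.03480
Smallest n/ν is Q → limiting reagent.
n(J) = (4/4) × 0.1018 = 0.1018 mol
mass = 0.1018 × 339.80 = 34.59 g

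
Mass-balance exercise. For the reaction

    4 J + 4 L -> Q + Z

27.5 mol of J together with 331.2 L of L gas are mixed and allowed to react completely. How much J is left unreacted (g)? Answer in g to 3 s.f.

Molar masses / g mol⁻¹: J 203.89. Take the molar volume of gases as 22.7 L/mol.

n(J) = 27.50 mol
n(L) = 331.2 / 22.7 = 14.59 mol
n/ν for J = 27.50/4 = 6.875
n/ν for L = 14.59/4 = 3.648
Smallest n/ν is L → limiting reagent.
J consumed = (4/4) × 14.59 = 14.59 mol
J remaining = 27.50 − 14.59 = 12.91 mol
mass = 12.91 × 203.89 = 2632 g

2630 g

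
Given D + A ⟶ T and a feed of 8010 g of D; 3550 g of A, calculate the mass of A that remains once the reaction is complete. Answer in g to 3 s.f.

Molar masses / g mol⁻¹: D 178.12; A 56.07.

n(D) = 8010 / 178.12 = 44.97 mol
n(A) = 3550 / 56.07 = 63.31 mol
n/ν for D = 44.97/1 = 44.97
n/ν for A = 63.31/1 = 63.31
Smallest n/ν is D → limiting reagent.
A consumed = (1/1) × 44.97 = 44.97 mol
A remaining = 63.31 − 44.97 = 18.34 mol
mass = 18.34 × 56.07 = 1028 g

1030 g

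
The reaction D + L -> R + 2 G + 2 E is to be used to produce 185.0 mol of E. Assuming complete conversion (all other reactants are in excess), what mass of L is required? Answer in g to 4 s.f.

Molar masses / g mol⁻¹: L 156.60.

14490 g

n(E) = 185.0 mol
n(L) = (1/2) × 185.0 = 92.50 mol
mass = 92.50 × 156.60 = 14490 g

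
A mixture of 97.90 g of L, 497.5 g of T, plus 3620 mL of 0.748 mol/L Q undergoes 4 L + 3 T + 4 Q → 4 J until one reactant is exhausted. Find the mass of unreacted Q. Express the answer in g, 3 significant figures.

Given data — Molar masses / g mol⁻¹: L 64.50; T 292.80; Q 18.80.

22.4 g

n(L) = 97.90 / 64.50 = 1.518 mol
n(T) = 497.5 / 292.80 = 1.699 mol
n(Q) = 0.748 × 3620/1000 = 2.708 mol
n/ν → L: 0.3795, T: 0.5663, Q: 0.6770; L is limiting.
Q consumed = (4/4) × 1.518 = 1.518 mol
Q remaining = 2.708 − 1.518 = 1.190 mol
mass = 1.190 × 18.80 = 22.37 g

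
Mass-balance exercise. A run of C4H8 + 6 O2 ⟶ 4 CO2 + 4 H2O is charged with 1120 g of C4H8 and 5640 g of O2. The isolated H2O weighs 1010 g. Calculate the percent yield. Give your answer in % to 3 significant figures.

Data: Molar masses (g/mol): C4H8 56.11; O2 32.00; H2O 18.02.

70.2 %

n(C4H8) = 1120 / 56.11 = 19.96 mol
n(O2) = 5640 / 32.00 = 176.3 mol
n/ν → C4H8: 19.96, O2: 29.38; C4H8 is limiting.
theoretical n(H2O) = (4/1) × 19.96 = 79.84 mol → 1439 g
% yield = 1010 / 1439 × 100 = 70.19 %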